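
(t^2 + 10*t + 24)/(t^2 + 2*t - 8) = (t + 6)/(t - 2)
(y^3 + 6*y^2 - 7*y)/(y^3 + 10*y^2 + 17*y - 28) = y/(y + 4)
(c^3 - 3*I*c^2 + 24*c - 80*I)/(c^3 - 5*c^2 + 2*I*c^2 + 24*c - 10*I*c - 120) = (c^2 + I*c + 20)/(c^2 + c*(-5 + 6*I) - 30*I)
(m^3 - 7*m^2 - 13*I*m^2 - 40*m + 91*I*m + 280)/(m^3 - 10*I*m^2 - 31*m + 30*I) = (m^2 - m*(7 + 8*I) + 56*I)/(m^2 - 5*I*m - 6)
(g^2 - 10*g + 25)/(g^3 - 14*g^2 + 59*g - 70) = (g - 5)/(g^2 - 9*g + 14)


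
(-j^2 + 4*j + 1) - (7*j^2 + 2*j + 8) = -8*j^2 + 2*j - 7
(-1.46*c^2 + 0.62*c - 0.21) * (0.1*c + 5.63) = -0.146*c^3 - 8.1578*c^2 + 3.4696*c - 1.1823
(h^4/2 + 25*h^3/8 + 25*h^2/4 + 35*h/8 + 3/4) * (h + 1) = h^5/2 + 29*h^4/8 + 75*h^3/8 + 85*h^2/8 + 41*h/8 + 3/4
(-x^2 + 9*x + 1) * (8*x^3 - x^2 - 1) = -8*x^5 + 73*x^4 - x^3 - 9*x - 1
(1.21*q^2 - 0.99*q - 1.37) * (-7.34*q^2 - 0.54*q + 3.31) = -8.8814*q^4 + 6.6132*q^3 + 14.5955*q^2 - 2.5371*q - 4.5347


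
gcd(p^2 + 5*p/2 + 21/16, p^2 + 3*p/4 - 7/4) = p + 7/4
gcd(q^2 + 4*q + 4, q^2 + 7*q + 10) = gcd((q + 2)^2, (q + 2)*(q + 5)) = q + 2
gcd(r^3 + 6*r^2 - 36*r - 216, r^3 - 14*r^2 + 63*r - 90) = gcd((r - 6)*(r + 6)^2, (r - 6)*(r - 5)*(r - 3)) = r - 6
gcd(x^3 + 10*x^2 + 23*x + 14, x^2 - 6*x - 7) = x + 1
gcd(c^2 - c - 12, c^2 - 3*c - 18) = c + 3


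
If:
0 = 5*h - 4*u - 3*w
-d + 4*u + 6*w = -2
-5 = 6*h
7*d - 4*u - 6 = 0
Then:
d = -1/24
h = -5/6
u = -151/96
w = 17/24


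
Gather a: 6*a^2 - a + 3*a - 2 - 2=6*a^2 + 2*a - 4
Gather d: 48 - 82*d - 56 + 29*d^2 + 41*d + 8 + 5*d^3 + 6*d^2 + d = 5*d^3 + 35*d^2 - 40*d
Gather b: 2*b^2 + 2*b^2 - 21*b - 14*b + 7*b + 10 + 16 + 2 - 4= 4*b^2 - 28*b + 24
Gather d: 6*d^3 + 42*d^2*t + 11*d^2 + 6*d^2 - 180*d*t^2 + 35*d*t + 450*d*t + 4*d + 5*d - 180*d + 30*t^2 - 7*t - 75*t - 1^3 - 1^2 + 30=6*d^3 + d^2*(42*t + 17) + d*(-180*t^2 + 485*t - 171) + 30*t^2 - 82*t + 28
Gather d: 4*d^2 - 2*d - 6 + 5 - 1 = 4*d^2 - 2*d - 2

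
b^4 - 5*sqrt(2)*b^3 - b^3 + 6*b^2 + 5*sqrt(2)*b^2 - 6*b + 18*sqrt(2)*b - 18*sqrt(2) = (b - 1)*(b - 3*sqrt(2))^2*(b + sqrt(2))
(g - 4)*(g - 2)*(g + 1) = g^3 - 5*g^2 + 2*g + 8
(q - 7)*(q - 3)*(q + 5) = q^3 - 5*q^2 - 29*q + 105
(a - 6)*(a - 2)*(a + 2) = a^3 - 6*a^2 - 4*a + 24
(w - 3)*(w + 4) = w^2 + w - 12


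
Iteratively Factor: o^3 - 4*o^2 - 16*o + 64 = (o - 4)*(o^2 - 16) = (o - 4)^2*(o + 4)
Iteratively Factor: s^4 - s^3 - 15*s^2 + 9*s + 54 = (s - 3)*(s^3 + 2*s^2 - 9*s - 18) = (s - 3)*(s + 2)*(s^2 - 9) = (s - 3)^2*(s + 2)*(s + 3)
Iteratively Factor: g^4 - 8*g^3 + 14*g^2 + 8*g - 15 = (g - 3)*(g^3 - 5*g^2 - g + 5) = (g - 3)*(g - 1)*(g^2 - 4*g - 5) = (g - 3)*(g - 1)*(g + 1)*(g - 5)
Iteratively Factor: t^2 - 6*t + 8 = (t - 2)*(t - 4)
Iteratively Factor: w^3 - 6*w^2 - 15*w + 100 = (w + 4)*(w^2 - 10*w + 25) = (w - 5)*(w + 4)*(w - 5)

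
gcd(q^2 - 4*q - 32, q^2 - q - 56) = q - 8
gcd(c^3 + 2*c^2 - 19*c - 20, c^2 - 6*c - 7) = c + 1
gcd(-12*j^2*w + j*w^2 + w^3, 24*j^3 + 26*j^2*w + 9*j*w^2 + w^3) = 4*j + w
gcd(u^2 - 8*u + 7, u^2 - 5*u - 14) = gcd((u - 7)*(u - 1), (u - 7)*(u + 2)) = u - 7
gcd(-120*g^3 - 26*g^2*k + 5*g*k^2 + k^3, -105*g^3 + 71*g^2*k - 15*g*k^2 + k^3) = 5*g - k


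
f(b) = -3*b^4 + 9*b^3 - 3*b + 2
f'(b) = -12*b^3 + 27*b^2 - 3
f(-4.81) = -2590.97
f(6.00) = -1960.00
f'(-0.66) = 12.21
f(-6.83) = -9373.38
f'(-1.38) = 79.96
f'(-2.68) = 421.91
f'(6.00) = -1623.00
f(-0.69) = 0.43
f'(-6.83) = 5079.86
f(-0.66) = 0.82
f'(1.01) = 12.18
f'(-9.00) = 10932.00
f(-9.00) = -26215.00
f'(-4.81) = 1957.09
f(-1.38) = -28.39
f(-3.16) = -571.65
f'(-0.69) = 13.80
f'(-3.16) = 645.27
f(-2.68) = -317.96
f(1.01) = 5.12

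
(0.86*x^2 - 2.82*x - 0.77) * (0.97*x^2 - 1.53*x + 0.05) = 0.8342*x^4 - 4.0512*x^3 + 3.6107*x^2 + 1.0371*x - 0.0385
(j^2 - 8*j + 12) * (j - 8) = j^3 - 16*j^2 + 76*j - 96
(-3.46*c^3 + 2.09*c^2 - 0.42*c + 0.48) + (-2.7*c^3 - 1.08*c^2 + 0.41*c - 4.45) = -6.16*c^3 + 1.01*c^2 - 0.01*c - 3.97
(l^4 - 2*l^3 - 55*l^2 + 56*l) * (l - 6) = l^5 - 8*l^4 - 43*l^3 + 386*l^2 - 336*l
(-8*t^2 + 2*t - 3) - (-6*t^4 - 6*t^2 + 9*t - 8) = 6*t^4 - 2*t^2 - 7*t + 5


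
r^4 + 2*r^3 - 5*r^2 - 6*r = r*(r - 2)*(r + 1)*(r + 3)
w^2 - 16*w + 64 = (w - 8)^2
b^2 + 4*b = b*(b + 4)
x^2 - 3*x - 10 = (x - 5)*(x + 2)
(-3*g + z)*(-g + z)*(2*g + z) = 6*g^3 - 5*g^2*z - 2*g*z^2 + z^3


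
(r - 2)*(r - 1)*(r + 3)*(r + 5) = r^4 + 5*r^3 - 7*r^2 - 29*r + 30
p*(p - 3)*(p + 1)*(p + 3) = p^4 + p^3 - 9*p^2 - 9*p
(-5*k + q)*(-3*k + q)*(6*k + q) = 90*k^3 - 33*k^2*q - 2*k*q^2 + q^3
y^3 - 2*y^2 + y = y*(y - 1)^2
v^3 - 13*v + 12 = (v - 3)*(v - 1)*(v + 4)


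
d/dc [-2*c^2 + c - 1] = 1 - 4*c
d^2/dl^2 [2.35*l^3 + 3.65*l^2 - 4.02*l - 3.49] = 14.1*l + 7.3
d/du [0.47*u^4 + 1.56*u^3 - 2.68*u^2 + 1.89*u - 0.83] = 1.88*u^3 + 4.68*u^2 - 5.36*u + 1.89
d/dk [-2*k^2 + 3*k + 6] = 3 - 4*k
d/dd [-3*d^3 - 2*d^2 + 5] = d*(-9*d - 4)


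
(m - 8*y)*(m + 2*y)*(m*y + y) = m^3*y - 6*m^2*y^2 + m^2*y - 16*m*y^3 - 6*m*y^2 - 16*y^3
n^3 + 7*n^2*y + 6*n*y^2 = n*(n + y)*(n + 6*y)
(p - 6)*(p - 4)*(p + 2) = p^3 - 8*p^2 + 4*p + 48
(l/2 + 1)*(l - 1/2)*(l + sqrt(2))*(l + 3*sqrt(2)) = l^4/2 + 3*l^3/4 + 2*sqrt(2)*l^3 + 5*l^2/2 + 3*sqrt(2)*l^2 - 2*sqrt(2)*l + 9*l/2 - 3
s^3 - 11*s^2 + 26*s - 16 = (s - 8)*(s - 2)*(s - 1)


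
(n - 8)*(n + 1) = n^2 - 7*n - 8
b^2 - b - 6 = (b - 3)*(b + 2)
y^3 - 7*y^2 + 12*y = y*(y - 4)*(y - 3)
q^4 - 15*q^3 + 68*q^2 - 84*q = q*(q - 7)*(q - 6)*(q - 2)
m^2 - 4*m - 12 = (m - 6)*(m + 2)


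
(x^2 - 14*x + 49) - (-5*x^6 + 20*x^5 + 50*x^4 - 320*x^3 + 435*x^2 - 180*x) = 5*x^6 - 20*x^5 - 50*x^4 + 320*x^3 - 434*x^2 + 166*x + 49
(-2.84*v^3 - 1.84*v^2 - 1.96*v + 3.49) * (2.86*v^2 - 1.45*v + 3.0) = -8.1224*v^5 - 1.1444*v^4 - 11.4576*v^3 + 7.3034*v^2 - 10.9405*v + 10.47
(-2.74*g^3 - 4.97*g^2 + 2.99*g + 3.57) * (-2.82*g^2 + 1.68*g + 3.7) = 7.7268*g^5 + 9.4122*g^4 - 26.9194*g^3 - 23.4332*g^2 + 17.0606*g + 13.209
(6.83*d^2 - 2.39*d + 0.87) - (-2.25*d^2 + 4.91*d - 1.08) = 9.08*d^2 - 7.3*d + 1.95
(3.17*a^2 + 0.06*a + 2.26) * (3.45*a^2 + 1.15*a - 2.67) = 10.9365*a^4 + 3.8525*a^3 - 0.597899999999999*a^2 + 2.4388*a - 6.0342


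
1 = 1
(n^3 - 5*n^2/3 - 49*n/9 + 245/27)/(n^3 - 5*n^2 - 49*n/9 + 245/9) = (n - 5/3)/(n - 5)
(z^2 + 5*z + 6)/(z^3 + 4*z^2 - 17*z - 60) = (z + 2)/(z^2 + z - 20)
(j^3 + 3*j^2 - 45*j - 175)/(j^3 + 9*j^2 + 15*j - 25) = (j - 7)/(j - 1)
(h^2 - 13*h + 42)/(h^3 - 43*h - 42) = (h - 6)/(h^2 + 7*h + 6)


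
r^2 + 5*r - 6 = (r - 1)*(r + 6)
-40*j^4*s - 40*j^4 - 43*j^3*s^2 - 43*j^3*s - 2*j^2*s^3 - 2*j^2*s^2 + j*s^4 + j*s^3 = (-8*j + s)*(j + s)*(5*j + s)*(j*s + j)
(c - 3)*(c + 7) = c^2 + 4*c - 21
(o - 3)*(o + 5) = o^2 + 2*o - 15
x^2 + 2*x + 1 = (x + 1)^2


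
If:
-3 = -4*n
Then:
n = 3/4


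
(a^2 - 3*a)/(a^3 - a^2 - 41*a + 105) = a/(a^2 + 2*a - 35)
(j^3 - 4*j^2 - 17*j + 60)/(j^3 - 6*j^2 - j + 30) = (j + 4)/(j + 2)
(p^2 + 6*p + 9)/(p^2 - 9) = (p + 3)/(p - 3)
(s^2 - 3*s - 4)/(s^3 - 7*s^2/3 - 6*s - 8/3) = 3/(3*s + 2)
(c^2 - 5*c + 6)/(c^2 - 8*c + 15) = (c - 2)/(c - 5)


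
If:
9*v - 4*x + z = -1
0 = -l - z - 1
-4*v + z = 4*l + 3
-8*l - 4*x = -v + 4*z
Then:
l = -12/7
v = 8/7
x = 3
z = 5/7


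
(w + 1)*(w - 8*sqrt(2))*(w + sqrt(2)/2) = w^3 - 15*sqrt(2)*w^2/2 + w^2 - 15*sqrt(2)*w/2 - 8*w - 8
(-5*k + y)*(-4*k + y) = 20*k^2 - 9*k*y + y^2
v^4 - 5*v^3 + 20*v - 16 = (v - 4)*(v - 2)*(v - 1)*(v + 2)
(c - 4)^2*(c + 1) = c^3 - 7*c^2 + 8*c + 16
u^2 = u^2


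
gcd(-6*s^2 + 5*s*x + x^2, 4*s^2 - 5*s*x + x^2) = -s + x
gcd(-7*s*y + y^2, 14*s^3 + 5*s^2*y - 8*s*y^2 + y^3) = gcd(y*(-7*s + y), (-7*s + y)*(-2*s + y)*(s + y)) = -7*s + y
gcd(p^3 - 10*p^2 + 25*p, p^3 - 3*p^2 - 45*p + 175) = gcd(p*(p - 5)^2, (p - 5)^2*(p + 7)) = p^2 - 10*p + 25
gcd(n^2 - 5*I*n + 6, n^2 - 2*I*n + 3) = n + I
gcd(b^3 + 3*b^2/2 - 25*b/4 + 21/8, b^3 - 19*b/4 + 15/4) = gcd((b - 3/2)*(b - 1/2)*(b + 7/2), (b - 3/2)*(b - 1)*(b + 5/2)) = b - 3/2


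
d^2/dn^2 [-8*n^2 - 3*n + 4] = -16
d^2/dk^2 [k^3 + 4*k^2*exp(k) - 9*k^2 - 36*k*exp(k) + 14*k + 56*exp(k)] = 4*k^2*exp(k) - 20*k*exp(k) + 6*k - 8*exp(k) - 18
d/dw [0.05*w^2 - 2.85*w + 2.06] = 0.1*w - 2.85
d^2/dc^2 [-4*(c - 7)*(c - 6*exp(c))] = 24*c*exp(c) - 120*exp(c) - 8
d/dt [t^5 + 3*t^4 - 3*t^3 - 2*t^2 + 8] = t*(5*t^3 + 12*t^2 - 9*t - 4)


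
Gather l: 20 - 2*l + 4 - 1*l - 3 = 21 - 3*l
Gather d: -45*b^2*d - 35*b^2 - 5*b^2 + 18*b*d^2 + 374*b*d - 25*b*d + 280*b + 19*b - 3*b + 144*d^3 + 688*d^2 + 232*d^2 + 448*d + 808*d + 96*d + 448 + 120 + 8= -40*b^2 + 296*b + 144*d^3 + d^2*(18*b + 920) + d*(-45*b^2 + 349*b + 1352) + 576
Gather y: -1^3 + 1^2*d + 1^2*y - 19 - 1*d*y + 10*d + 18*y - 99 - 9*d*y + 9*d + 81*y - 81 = 20*d + y*(100 - 10*d) - 200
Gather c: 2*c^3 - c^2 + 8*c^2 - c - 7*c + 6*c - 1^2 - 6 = 2*c^3 + 7*c^2 - 2*c - 7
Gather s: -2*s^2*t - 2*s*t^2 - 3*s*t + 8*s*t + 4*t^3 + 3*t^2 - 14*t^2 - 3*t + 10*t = -2*s^2*t + s*(-2*t^2 + 5*t) + 4*t^3 - 11*t^2 + 7*t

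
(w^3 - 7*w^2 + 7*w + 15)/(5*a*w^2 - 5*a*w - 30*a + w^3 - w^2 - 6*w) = (w^2 - 4*w - 5)/(5*a*w + 10*a + w^2 + 2*w)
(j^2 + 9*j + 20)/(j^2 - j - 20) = (j + 5)/(j - 5)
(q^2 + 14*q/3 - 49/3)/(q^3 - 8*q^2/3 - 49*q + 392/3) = (3*q - 7)/(3*q^2 - 29*q + 56)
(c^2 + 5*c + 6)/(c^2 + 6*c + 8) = (c + 3)/(c + 4)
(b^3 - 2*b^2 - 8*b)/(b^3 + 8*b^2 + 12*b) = (b - 4)/(b + 6)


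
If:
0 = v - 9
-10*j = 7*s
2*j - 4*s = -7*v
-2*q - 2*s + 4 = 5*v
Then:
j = -49/6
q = -193/6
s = 35/3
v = 9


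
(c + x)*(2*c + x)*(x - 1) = 2*c^2*x - 2*c^2 + 3*c*x^2 - 3*c*x + x^3 - x^2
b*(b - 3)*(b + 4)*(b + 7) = b^4 + 8*b^3 - 5*b^2 - 84*b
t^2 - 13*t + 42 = (t - 7)*(t - 6)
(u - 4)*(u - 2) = u^2 - 6*u + 8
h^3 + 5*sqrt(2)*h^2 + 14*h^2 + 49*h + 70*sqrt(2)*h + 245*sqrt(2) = (h + 7)^2*(h + 5*sqrt(2))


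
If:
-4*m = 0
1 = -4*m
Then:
No Solution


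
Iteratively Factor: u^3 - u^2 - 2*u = (u + 1)*(u^2 - 2*u) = u*(u + 1)*(u - 2)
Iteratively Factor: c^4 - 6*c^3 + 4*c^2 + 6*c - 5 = (c + 1)*(c^3 - 7*c^2 + 11*c - 5) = (c - 5)*(c + 1)*(c^2 - 2*c + 1) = (c - 5)*(c - 1)*(c + 1)*(c - 1)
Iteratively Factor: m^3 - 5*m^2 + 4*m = (m - 4)*(m^2 - m) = (m - 4)*(m - 1)*(m)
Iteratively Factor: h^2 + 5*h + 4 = (h + 4)*(h + 1)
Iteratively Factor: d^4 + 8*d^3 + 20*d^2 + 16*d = (d)*(d^3 + 8*d^2 + 20*d + 16) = d*(d + 4)*(d^2 + 4*d + 4) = d*(d + 2)*(d + 4)*(d + 2)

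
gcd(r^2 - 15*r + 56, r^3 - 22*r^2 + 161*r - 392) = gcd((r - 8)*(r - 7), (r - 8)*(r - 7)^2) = r^2 - 15*r + 56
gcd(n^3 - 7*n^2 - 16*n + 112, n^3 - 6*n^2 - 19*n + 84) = n^2 - 3*n - 28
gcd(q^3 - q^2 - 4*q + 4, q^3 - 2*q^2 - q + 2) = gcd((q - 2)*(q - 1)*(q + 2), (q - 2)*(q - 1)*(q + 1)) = q^2 - 3*q + 2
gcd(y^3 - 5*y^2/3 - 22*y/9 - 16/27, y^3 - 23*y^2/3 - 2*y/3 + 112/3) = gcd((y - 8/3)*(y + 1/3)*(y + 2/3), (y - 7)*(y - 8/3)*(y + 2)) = y - 8/3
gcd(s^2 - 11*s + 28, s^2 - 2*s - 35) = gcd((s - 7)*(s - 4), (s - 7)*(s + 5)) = s - 7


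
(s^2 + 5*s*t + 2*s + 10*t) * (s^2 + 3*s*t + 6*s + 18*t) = s^4 + 8*s^3*t + 8*s^3 + 15*s^2*t^2 + 64*s^2*t + 12*s^2 + 120*s*t^2 + 96*s*t + 180*t^2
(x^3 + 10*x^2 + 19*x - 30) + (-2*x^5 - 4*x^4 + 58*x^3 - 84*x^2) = -2*x^5 - 4*x^4 + 59*x^3 - 74*x^2 + 19*x - 30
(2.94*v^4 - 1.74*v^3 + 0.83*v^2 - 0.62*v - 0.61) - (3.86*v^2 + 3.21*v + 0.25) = 2.94*v^4 - 1.74*v^3 - 3.03*v^2 - 3.83*v - 0.86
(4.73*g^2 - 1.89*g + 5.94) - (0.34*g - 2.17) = 4.73*g^2 - 2.23*g + 8.11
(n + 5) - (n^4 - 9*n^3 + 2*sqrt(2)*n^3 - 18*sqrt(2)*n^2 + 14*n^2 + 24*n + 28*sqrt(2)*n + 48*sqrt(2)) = -n^4 - 2*sqrt(2)*n^3 + 9*n^3 - 14*n^2 + 18*sqrt(2)*n^2 - 28*sqrt(2)*n - 23*n - 48*sqrt(2) + 5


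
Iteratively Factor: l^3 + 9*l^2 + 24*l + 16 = (l + 4)*(l^2 + 5*l + 4) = (l + 1)*(l + 4)*(l + 4)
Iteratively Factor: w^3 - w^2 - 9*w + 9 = (w - 3)*(w^2 + 2*w - 3) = (w - 3)*(w + 3)*(w - 1)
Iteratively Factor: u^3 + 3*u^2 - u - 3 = (u - 1)*(u^2 + 4*u + 3) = (u - 1)*(u + 1)*(u + 3)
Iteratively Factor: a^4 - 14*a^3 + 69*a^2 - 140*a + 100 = (a - 2)*(a^3 - 12*a^2 + 45*a - 50) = (a - 5)*(a - 2)*(a^2 - 7*a + 10) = (a - 5)*(a - 2)^2*(a - 5)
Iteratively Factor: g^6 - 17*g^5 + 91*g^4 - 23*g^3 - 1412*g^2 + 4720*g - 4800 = (g - 4)*(g^5 - 13*g^4 + 39*g^3 + 133*g^2 - 880*g + 1200) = (g - 4)^2*(g^4 - 9*g^3 + 3*g^2 + 145*g - 300) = (g - 5)*(g - 4)^2*(g^3 - 4*g^2 - 17*g + 60) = (g - 5)^2*(g - 4)^2*(g^2 + g - 12) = (g - 5)^2*(g - 4)^2*(g - 3)*(g + 4)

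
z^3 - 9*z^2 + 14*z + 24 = (z - 6)*(z - 4)*(z + 1)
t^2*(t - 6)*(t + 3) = t^4 - 3*t^3 - 18*t^2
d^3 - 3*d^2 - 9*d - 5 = (d - 5)*(d + 1)^2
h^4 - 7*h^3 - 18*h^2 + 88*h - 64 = (h - 8)*(h - 2)*(h - 1)*(h + 4)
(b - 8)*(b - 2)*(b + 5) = b^3 - 5*b^2 - 34*b + 80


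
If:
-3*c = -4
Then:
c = 4/3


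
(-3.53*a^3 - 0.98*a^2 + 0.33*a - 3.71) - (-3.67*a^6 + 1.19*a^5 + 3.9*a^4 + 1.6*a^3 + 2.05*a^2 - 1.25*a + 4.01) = 3.67*a^6 - 1.19*a^5 - 3.9*a^4 - 5.13*a^3 - 3.03*a^2 + 1.58*a - 7.72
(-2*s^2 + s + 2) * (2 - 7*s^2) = 14*s^4 - 7*s^3 - 18*s^2 + 2*s + 4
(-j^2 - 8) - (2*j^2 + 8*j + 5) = -3*j^2 - 8*j - 13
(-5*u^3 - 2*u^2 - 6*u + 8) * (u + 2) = -5*u^4 - 12*u^3 - 10*u^2 - 4*u + 16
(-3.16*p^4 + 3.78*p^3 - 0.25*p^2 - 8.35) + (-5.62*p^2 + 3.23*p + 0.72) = -3.16*p^4 + 3.78*p^3 - 5.87*p^2 + 3.23*p - 7.63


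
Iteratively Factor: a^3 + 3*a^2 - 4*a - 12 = (a - 2)*(a^2 + 5*a + 6) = (a - 2)*(a + 2)*(a + 3)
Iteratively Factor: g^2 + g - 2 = (g - 1)*(g + 2)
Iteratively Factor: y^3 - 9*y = (y + 3)*(y^2 - 3*y) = y*(y + 3)*(y - 3)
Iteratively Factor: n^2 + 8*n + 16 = (n + 4)*(n + 4)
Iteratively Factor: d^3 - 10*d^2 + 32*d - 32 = (d - 2)*(d^2 - 8*d + 16) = (d - 4)*(d - 2)*(d - 4)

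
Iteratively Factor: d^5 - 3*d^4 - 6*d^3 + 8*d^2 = (d)*(d^4 - 3*d^3 - 6*d^2 + 8*d) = d*(d - 1)*(d^3 - 2*d^2 - 8*d) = d*(d - 4)*(d - 1)*(d^2 + 2*d) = d^2*(d - 4)*(d - 1)*(d + 2)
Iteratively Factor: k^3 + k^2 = (k)*(k^2 + k) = k*(k + 1)*(k)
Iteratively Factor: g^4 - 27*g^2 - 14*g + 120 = (g + 3)*(g^3 - 3*g^2 - 18*g + 40) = (g + 3)*(g + 4)*(g^2 - 7*g + 10) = (g - 5)*(g + 3)*(g + 4)*(g - 2)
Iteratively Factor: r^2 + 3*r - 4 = (r - 1)*(r + 4)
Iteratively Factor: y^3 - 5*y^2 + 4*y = (y)*(y^2 - 5*y + 4) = y*(y - 4)*(y - 1)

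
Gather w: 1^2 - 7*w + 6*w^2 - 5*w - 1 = 6*w^2 - 12*w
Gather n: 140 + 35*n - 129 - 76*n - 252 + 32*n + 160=-9*n - 81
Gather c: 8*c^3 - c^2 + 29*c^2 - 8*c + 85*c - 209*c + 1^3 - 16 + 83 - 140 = 8*c^3 + 28*c^2 - 132*c - 72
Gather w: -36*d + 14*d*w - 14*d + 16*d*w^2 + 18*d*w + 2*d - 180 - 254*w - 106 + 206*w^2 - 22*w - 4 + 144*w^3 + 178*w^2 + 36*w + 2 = -48*d + 144*w^3 + w^2*(16*d + 384) + w*(32*d - 240) - 288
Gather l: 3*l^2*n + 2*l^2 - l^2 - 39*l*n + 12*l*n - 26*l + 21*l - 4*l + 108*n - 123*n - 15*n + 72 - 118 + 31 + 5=l^2*(3*n + 1) + l*(-27*n - 9) - 30*n - 10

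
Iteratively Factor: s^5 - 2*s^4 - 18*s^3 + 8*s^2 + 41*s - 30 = (s + 3)*(s^4 - 5*s^3 - 3*s^2 + 17*s - 10) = (s + 2)*(s + 3)*(s^3 - 7*s^2 + 11*s - 5) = (s - 1)*(s + 2)*(s + 3)*(s^2 - 6*s + 5) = (s - 5)*(s - 1)*(s + 2)*(s + 3)*(s - 1)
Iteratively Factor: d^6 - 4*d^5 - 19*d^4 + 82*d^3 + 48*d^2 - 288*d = (d - 3)*(d^5 - d^4 - 22*d^3 + 16*d^2 + 96*d) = (d - 4)*(d - 3)*(d^4 + 3*d^3 - 10*d^2 - 24*d) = (d - 4)*(d - 3)*(d + 2)*(d^3 + d^2 - 12*d) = (d - 4)*(d - 3)*(d + 2)*(d + 4)*(d^2 - 3*d) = (d - 4)*(d - 3)^2*(d + 2)*(d + 4)*(d)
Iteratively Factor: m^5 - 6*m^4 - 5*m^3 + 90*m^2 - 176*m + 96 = (m - 4)*(m^4 - 2*m^3 - 13*m^2 + 38*m - 24) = (m - 4)*(m - 2)*(m^3 - 13*m + 12) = (m - 4)*(m - 3)*(m - 2)*(m^2 + 3*m - 4) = (m - 4)*(m - 3)*(m - 2)*(m + 4)*(m - 1)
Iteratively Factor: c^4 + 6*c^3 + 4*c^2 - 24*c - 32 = (c - 2)*(c^3 + 8*c^2 + 20*c + 16) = (c - 2)*(c + 4)*(c^2 + 4*c + 4) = (c - 2)*(c + 2)*(c + 4)*(c + 2)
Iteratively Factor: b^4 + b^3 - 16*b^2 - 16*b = (b + 1)*(b^3 - 16*b) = (b - 4)*(b + 1)*(b^2 + 4*b) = b*(b - 4)*(b + 1)*(b + 4)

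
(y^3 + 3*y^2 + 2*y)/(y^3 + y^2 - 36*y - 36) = y*(y + 2)/(y^2 - 36)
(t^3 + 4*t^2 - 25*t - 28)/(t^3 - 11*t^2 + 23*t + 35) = (t^2 + 3*t - 28)/(t^2 - 12*t + 35)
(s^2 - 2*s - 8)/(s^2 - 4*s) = (s + 2)/s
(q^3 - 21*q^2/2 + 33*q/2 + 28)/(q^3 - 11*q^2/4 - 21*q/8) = 4*(q^2 - 7*q - 8)/(q*(4*q + 3))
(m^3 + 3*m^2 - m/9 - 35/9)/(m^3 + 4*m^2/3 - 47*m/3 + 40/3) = (9*m^2 + 36*m + 35)/(3*(3*m^2 + 7*m - 40))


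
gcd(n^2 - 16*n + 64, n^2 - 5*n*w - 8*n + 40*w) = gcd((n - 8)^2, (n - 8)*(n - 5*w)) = n - 8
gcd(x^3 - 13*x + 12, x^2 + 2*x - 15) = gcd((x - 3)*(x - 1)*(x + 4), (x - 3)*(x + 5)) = x - 3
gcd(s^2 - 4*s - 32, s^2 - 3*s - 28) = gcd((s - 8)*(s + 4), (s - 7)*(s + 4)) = s + 4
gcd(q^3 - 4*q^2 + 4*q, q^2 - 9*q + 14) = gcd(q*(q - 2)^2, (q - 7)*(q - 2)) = q - 2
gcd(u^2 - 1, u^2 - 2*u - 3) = u + 1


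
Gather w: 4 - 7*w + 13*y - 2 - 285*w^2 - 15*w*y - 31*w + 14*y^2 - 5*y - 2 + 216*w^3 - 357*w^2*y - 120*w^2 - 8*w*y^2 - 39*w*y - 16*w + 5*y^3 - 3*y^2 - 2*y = 216*w^3 + w^2*(-357*y - 405) + w*(-8*y^2 - 54*y - 54) + 5*y^3 + 11*y^2 + 6*y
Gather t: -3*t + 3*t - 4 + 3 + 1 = 0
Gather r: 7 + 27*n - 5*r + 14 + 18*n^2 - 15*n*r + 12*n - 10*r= 18*n^2 + 39*n + r*(-15*n - 15) + 21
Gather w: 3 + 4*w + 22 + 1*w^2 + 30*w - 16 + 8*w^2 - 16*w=9*w^2 + 18*w + 9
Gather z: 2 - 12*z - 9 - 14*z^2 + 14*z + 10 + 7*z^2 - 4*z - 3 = -7*z^2 - 2*z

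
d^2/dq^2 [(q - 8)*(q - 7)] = 2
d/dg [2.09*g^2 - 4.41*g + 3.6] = 4.18*g - 4.41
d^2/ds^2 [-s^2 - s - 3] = -2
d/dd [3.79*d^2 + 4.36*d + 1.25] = 7.58*d + 4.36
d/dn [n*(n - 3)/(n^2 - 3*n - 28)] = 28*(3 - 2*n)/(n^4 - 6*n^3 - 47*n^2 + 168*n + 784)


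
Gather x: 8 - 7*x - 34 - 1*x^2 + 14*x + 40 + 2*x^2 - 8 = x^2 + 7*x + 6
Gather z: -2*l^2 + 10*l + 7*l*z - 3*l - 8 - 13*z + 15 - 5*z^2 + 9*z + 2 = -2*l^2 + 7*l - 5*z^2 + z*(7*l - 4) + 9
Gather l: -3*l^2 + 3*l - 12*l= -3*l^2 - 9*l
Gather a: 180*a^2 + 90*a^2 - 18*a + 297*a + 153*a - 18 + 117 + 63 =270*a^2 + 432*a + 162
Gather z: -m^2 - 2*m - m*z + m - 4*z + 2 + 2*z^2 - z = -m^2 - m + 2*z^2 + z*(-m - 5) + 2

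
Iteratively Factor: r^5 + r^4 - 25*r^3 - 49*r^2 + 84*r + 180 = (r - 5)*(r^4 + 6*r^3 + 5*r^2 - 24*r - 36) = (r - 5)*(r - 2)*(r^3 + 8*r^2 + 21*r + 18) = (r - 5)*(r - 2)*(r + 2)*(r^2 + 6*r + 9) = (r - 5)*(r - 2)*(r + 2)*(r + 3)*(r + 3)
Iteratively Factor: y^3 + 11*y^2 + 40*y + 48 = (y + 4)*(y^2 + 7*y + 12) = (y + 4)^2*(y + 3)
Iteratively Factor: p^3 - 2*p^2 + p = (p - 1)*(p^2 - p) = (p - 1)^2*(p)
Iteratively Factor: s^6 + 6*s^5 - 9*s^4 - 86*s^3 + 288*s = (s - 2)*(s^5 + 8*s^4 + 7*s^3 - 72*s^2 - 144*s) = s*(s - 2)*(s^4 + 8*s^3 + 7*s^2 - 72*s - 144) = s*(s - 2)*(s + 3)*(s^3 + 5*s^2 - 8*s - 48) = s*(s - 2)*(s + 3)*(s + 4)*(s^2 + s - 12) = s*(s - 2)*(s + 3)*(s + 4)^2*(s - 3)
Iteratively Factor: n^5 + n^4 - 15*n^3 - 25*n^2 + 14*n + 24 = (n - 4)*(n^4 + 5*n^3 + 5*n^2 - 5*n - 6) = (n - 4)*(n + 1)*(n^3 + 4*n^2 + n - 6) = (n - 4)*(n + 1)*(n + 3)*(n^2 + n - 2) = (n - 4)*(n + 1)*(n + 2)*(n + 3)*(n - 1)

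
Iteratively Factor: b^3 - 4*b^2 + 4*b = (b)*(b^2 - 4*b + 4) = b*(b - 2)*(b - 2)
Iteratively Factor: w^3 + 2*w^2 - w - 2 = (w - 1)*(w^2 + 3*w + 2) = (w - 1)*(w + 1)*(w + 2)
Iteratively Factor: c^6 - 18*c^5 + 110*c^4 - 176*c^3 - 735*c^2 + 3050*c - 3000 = (c - 5)*(c^5 - 13*c^4 + 45*c^3 + 49*c^2 - 490*c + 600) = (c - 5)^2*(c^4 - 8*c^3 + 5*c^2 + 74*c - 120) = (c - 5)^2*(c + 3)*(c^3 - 11*c^2 + 38*c - 40) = (c - 5)^2*(c - 4)*(c + 3)*(c^2 - 7*c + 10) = (c - 5)^2*(c - 4)*(c - 2)*(c + 3)*(c - 5)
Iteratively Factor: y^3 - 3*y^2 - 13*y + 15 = (y - 1)*(y^2 - 2*y - 15) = (y - 5)*(y - 1)*(y + 3)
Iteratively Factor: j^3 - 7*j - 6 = (j + 2)*(j^2 - 2*j - 3) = (j - 3)*(j + 2)*(j + 1)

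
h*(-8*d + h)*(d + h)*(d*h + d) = -8*d^3*h^2 - 8*d^3*h - 7*d^2*h^3 - 7*d^2*h^2 + d*h^4 + d*h^3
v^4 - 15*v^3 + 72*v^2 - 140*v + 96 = (v - 8)*(v - 3)*(v - 2)^2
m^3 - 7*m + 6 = (m - 2)*(m - 1)*(m + 3)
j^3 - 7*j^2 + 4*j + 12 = (j - 6)*(j - 2)*(j + 1)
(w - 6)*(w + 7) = w^2 + w - 42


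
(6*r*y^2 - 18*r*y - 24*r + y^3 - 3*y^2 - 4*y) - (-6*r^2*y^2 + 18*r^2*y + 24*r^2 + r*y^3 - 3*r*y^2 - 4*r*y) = 6*r^2*y^2 - 18*r^2*y - 24*r^2 - r*y^3 + 9*r*y^2 - 14*r*y - 24*r + y^3 - 3*y^2 - 4*y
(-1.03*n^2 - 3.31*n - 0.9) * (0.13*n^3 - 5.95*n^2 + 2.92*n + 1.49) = -0.1339*n^5 + 5.6982*n^4 + 16.5699*n^3 - 5.8449*n^2 - 7.5599*n - 1.341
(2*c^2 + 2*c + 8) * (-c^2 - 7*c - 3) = -2*c^4 - 16*c^3 - 28*c^2 - 62*c - 24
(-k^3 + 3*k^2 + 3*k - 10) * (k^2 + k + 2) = -k^5 + 2*k^4 + 4*k^3 - k^2 - 4*k - 20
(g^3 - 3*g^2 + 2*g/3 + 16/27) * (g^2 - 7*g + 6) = g^5 - 10*g^4 + 83*g^3/3 - 596*g^2/27 - 4*g/27 + 32/9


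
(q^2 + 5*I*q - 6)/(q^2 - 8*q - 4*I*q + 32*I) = (q^2 + 5*I*q - 6)/(q^2 - 8*q - 4*I*q + 32*I)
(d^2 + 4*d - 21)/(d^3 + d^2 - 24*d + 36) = (d + 7)/(d^2 + 4*d - 12)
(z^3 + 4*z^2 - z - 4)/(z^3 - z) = (z + 4)/z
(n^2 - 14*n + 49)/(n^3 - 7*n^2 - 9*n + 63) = (n - 7)/(n^2 - 9)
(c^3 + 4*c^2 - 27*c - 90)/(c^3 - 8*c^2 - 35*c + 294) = (c^2 - 2*c - 15)/(c^2 - 14*c + 49)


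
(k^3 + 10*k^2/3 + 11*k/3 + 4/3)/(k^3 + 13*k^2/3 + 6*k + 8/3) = (k + 1)/(k + 2)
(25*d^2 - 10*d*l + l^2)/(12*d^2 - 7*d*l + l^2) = (25*d^2 - 10*d*l + l^2)/(12*d^2 - 7*d*l + l^2)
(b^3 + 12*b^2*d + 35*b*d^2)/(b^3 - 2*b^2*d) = (b^2 + 12*b*d + 35*d^2)/(b*(b - 2*d))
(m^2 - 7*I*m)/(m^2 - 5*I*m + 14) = m/(m + 2*I)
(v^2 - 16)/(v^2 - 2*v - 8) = (v + 4)/(v + 2)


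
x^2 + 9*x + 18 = (x + 3)*(x + 6)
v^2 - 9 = (v - 3)*(v + 3)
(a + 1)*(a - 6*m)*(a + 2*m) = a^3 - 4*a^2*m + a^2 - 12*a*m^2 - 4*a*m - 12*m^2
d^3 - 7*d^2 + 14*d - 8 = (d - 4)*(d - 2)*(d - 1)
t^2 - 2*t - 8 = (t - 4)*(t + 2)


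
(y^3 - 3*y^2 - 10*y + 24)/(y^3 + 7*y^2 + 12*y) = (y^2 - 6*y + 8)/(y*(y + 4))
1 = 1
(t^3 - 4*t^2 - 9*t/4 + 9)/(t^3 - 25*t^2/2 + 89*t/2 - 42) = (t + 3/2)/(t - 7)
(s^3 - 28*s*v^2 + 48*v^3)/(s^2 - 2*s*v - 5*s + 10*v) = (s^2 + 2*s*v - 24*v^2)/(s - 5)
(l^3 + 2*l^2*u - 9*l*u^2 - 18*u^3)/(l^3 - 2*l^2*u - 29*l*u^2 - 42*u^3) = (-l + 3*u)/(-l + 7*u)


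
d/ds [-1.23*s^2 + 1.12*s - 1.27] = 1.12 - 2.46*s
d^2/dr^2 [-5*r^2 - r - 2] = -10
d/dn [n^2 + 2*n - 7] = 2*n + 2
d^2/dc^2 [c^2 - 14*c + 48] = 2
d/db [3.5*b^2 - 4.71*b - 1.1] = 7.0*b - 4.71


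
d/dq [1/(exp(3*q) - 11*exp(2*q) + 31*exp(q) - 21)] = (-3*exp(2*q) + 22*exp(q) - 31)*exp(q)/(exp(3*q) - 11*exp(2*q) + 31*exp(q) - 21)^2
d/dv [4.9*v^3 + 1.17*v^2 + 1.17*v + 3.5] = 14.7*v^2 + 2.34*v + 1.17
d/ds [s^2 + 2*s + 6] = 2*s + 2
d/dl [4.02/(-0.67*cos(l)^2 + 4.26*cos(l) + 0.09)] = (17.1252 - 5.3868*cos(l))*sin(l)/(-0.67*cos(l)^2 + 4.26*cos(l) + 0.09)^2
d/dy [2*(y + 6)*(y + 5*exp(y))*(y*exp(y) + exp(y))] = 2*(y^3 + 10*y^2*exp(y) + 10*y^2 + 80*y*exp(y) + 20*y + 95*exp(y) + 6)*exp(y)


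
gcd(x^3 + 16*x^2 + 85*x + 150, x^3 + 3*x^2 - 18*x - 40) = x + 5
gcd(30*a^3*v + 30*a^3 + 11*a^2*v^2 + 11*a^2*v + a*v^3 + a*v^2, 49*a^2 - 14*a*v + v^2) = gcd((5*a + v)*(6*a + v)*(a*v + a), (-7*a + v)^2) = 1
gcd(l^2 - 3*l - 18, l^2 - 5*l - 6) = l - 6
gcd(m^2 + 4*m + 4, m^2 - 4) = m + 2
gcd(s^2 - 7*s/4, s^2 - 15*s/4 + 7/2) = s - 7/4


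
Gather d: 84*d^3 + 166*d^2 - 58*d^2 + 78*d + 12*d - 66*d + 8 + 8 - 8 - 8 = 84*d^3 + 108*d^2 + 24*d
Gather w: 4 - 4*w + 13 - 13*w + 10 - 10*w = 27 - 27*w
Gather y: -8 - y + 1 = -y - 7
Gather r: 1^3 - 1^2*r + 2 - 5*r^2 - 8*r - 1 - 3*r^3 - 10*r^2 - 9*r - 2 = -3*r^3 - 15*r^2 - 18*r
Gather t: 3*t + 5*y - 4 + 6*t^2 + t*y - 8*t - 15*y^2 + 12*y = 6*t^2 + t*(y - 5) - 15*y^2 + 17*y - 4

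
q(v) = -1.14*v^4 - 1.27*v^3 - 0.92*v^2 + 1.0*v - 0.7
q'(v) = -4.56*v^3 - 3.81*v^2 - 1.84*v + 1.0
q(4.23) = -474.03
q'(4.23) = -420.09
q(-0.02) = -0.72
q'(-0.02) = 1.04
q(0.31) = -0.53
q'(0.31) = -0.07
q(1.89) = -25.22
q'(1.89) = -46.87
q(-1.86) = -11.22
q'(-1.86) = 20.58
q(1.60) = -14.13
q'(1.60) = -30.38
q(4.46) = -578.28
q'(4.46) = -487.54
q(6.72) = -2745.71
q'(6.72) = -1567.22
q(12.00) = -25954.78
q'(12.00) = -8449.40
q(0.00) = -0.70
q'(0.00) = 1.00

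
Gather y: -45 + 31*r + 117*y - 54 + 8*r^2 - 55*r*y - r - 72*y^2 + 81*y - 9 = 8*r^2 + 30*r - 72*y^2 + y*(198 - 55*r) - 108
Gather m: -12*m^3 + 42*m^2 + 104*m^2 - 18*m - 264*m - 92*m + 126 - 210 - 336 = -12*m^3 + 146*m^2 - 374*m - 420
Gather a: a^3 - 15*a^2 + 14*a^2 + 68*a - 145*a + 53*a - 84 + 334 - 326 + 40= a^3 - a^2 - 24*a - 36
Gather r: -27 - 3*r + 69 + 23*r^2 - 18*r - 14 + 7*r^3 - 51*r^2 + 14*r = 7*r^3 - 28*r^2 - 7*r + 28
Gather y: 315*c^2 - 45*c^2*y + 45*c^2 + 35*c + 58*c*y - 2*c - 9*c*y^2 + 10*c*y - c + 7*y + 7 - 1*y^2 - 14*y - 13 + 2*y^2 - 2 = 360*c^2 + 32*c + y^2*(1 - 9*c) + y*(-45*c^2 + 68*c - 7) - 8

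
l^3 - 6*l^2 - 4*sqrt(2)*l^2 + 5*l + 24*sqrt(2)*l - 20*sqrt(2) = (l - 5)*(l - 1)*(l - 4*sqrt(2))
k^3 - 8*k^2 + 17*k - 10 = (k - 5)*(k - 2)*(k - 1)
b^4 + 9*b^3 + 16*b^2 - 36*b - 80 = (b - 2)*(b + 2)*(b + 4)*(b + 5)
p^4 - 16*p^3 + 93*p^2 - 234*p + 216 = (p - 6)*(p - 4)*(p - 3)^2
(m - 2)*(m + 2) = m^2 - 4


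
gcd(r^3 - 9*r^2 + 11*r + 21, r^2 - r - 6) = r - 3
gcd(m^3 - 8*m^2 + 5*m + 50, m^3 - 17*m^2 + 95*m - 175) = m^2 - 10*m + 25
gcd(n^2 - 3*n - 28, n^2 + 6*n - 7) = 1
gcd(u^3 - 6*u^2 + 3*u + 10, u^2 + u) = u + 1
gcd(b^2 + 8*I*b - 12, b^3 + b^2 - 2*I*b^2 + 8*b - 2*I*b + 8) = b + 2*I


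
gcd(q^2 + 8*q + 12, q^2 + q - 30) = q + 6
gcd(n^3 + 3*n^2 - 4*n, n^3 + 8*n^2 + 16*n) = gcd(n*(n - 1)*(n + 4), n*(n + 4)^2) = n^2 + 4*n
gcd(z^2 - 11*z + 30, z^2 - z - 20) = z - 5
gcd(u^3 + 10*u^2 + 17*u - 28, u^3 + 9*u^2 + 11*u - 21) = u^2 + 6*u - 7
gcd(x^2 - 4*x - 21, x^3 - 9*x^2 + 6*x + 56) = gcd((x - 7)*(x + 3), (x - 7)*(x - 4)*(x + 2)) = x - 7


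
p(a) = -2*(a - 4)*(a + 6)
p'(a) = -4*a - 4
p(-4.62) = 23.79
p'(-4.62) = 14.48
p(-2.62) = 44.75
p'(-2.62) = 6.48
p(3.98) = 0.40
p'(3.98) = -19.92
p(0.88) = 42.93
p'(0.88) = -7.52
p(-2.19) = 47.17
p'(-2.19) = 4.76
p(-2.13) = 47.45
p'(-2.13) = 4.52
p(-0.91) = 49.98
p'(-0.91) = -0.36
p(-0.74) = 49.86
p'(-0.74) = -1.04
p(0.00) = 48.00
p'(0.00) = -4.00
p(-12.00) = -192.00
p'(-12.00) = 44.00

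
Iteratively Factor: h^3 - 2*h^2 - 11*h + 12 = (h - 4)*(h^2 + 2*h - 3) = (h - 4)*(h - 1)*(h + 3)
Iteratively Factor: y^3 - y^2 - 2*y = (y + 1)*(y^2 - 2*y) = y*(y + 1)*(y - 2)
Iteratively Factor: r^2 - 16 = (r - 4)*(r + 4)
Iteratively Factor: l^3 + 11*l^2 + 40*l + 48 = (l + 3)*(l^2 + 8*l + 16) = (l + 3)*(l + 4)*(l + 4)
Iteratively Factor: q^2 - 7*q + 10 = (q - 5)*(q - 2)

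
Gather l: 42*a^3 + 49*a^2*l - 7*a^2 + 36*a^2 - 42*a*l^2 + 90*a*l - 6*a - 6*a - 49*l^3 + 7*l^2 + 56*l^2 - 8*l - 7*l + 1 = 42*a^3 + 29*a^2 - 12*a - 49*l^3 + l^2*(63 - 42*a) + l*(49*a^2 + 90*a - 15) + 1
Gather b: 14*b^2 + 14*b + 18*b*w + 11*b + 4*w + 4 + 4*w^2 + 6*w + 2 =14*b^2 + b*(18*w + 25) + 4*w^2 + 10*w + 6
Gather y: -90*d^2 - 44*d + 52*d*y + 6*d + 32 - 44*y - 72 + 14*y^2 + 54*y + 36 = -90*d^2 - 38*d + 14*y^2 + y*(52*d + 10) - 4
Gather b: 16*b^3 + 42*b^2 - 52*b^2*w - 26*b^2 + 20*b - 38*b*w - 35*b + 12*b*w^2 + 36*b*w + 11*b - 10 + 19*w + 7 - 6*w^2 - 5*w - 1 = 16*b^3 + b^2*(16 - 52*w) + b*(12*w^2 - 2*w - 4) - 6*w^2 + 14*w - 4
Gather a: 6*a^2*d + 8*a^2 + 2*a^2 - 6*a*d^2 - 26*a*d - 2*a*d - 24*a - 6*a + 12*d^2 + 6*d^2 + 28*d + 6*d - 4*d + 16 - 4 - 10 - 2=a^2*(6*d + 10) + a*(-6*d^2 - 28*d - 30) + 18*d^2 + 30*d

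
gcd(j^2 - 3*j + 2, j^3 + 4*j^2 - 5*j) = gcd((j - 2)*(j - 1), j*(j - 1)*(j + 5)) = j - 1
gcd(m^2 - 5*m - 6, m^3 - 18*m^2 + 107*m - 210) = m - 6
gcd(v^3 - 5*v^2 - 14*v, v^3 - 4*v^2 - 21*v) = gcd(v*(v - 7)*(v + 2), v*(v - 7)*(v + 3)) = v^2 - 7*v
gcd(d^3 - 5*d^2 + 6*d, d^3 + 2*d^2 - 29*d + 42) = d^2 - 5*d + 6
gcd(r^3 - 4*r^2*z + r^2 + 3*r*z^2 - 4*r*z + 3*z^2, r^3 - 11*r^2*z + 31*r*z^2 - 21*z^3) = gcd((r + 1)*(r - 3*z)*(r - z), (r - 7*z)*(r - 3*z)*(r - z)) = r^2 - 4*r*z + 3*z^2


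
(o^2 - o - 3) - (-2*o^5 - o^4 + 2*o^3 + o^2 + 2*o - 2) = 2*o^5 + o^4 - 2*o^3 - 3*o - 1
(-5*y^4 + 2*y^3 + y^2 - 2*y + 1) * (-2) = 10*y^4 - 4*y^3 - 2*y^2 + 4*y - 2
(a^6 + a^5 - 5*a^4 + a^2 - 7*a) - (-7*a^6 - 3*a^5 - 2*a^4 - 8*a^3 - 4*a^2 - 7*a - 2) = 8*a^6 + 4*a^5 - 3*a^4 + 8*a^3 + 5*a^2 + 2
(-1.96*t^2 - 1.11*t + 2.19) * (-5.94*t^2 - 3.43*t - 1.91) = 11.6424*t^4 + 13.3162*t^3 - 5.4577*t^2 - 5.3916*t - 4.1829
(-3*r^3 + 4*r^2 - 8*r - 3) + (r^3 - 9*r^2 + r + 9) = -2*r^3 - 5*r^2 - 7*r + 6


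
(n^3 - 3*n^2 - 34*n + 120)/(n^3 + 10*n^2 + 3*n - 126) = (n^2 - 9*n + 20)/(n^2 + 4*n - 21)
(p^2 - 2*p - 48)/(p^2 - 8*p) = (p + 6)/p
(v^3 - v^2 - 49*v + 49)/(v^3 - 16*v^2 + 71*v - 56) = (v + 7)/(v - 8)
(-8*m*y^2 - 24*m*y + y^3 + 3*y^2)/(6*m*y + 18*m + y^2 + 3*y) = y*(-8*m + y)/(6*m + y)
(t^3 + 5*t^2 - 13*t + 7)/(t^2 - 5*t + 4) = (t^2 + 6*t - 7)/(t - 4)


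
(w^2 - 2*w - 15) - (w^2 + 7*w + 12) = -9*w - 27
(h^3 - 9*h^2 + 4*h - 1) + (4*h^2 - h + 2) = h^3 - 5*h^2 + 3*h + 1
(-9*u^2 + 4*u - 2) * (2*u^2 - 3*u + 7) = -18*u^4 + 35*u^3 - 79*u^2 + 34*u - 14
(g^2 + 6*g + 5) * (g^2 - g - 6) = g^4 + 5*g^3 - 7*g^2 - 41*g - 30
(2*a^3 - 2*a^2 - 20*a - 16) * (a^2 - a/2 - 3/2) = 2*a^5 - 3*a^4 - 22*a^3 - 3*a^2 + 38*a + 24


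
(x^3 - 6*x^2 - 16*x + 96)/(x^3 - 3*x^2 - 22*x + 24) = (x - 4)/(x - 1)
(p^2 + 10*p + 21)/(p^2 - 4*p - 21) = (p + 7)/(p - 7)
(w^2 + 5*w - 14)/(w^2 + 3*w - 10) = (w + 7)/(w + 5)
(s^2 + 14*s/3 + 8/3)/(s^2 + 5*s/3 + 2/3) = (s + 4)/(s + 1)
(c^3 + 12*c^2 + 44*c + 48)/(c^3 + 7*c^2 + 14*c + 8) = (c + 6)/(c + 1)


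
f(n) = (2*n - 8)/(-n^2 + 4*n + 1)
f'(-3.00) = 0.25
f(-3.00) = 0.70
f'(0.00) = 34.00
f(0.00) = -8.00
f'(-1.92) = 0.67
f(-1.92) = 1.14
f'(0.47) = 3.81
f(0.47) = -2.66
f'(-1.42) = 1.35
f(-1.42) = 1.62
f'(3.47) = 0.32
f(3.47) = -0.37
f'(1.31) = 0.80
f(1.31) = -1.19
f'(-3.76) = 0.15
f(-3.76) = 0.55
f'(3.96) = 1.49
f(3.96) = -0.07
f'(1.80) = 0.47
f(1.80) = -0.89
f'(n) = (2*n - 8)*(2*n - 4)/(-n^2 + 4*n + 1)^2 + 2/(-n^2 + 4*n + 1) = 2*(-n^2 + 4*n + 2*(n - 4)*(n - 2) + 1)/(-n^2 + 4*n + 1)^2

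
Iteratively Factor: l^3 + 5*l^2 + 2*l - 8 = (l + 4)*(l^2 + l - 2) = (l + 2)*(l + 4)*(l - 1)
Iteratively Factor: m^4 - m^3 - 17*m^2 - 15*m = (m - 5)*(m^3 + 4*m^2 + 3*m) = m*(m - 5)*(m^2 + 4*m + 3) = m*(m - 5)*(m + 3)*(m + 1)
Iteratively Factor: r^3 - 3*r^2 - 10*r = (r + 2)*(r^2 - 5*r) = (r - 5)*(r + 2)*(r)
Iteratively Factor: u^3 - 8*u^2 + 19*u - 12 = (u - 4)*(u^2 - 4*u + 3) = (u - 4)*(u - 1)*(u - 3)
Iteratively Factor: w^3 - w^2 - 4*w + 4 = (w - 2)*(w^2 + w - 2) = (w - 2)*(w - 1)*(w + 2)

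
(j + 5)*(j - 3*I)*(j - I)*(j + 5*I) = j^4 + 5*j^3 + I*j^3 + 17*j^2 + 5*I*j^2 + 85*j - 15*I*j - 75*I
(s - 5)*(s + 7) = s^2 + 2*s - 35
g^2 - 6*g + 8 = (g - 4)*(g - 2)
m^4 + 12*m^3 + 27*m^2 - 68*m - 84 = (m - 2)*(m + 1)*(m + 6)*(m + 7)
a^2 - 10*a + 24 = (a - 6)*(a - 4)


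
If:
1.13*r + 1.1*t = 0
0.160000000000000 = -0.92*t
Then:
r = 0.17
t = -0.17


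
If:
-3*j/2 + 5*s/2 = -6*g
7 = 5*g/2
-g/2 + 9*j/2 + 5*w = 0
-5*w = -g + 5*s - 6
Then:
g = 14/5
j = -82/3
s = -578/25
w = 622/25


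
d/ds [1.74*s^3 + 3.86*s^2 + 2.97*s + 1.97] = 5.22*s^2 + 7.72*s + 2.97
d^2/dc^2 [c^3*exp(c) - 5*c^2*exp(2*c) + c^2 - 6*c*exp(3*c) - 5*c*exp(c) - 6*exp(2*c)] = c^3*exp(c) - 20*c^2*exp(2*c) + 6*c^2*exp(c) - 54*c*exp(3*c) - 40*c*exp(2*c) + c*exp(c) - 36*exp(3*c) - 34*exp(2*c) - 10*exp(c) + 2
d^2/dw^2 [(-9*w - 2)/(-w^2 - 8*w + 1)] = 2*(4*(w + 4)^2*(9*w + 2) - (27*w + 74)*(w^2 + 8*w - 1))/(w^2 + 8*w - 1)^3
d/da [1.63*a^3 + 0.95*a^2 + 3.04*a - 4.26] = 4.89*a^2 + 1.9*a + 3.04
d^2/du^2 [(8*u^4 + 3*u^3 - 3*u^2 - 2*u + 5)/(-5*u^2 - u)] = 2*(-200*u^6 - 120*u^5 - 24*u^4 + 32*u^3 - 375*u^2 - 75*u - 5)/(u^3*(125*u^3 + 75*u^2 + 15*u + 1))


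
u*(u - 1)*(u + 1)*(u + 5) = u^4 + 5*u^3 - u^2 - 5*u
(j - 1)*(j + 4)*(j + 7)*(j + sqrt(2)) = j^4 + sqrt(2)*j^3 + 10*j^3 + 10*sqrt(2)*j^2 + 17*j^2 - 28*j + 17*sqrt(2)*j - 28*sqrt(2)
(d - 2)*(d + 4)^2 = d^3 + 6*d^2 - 32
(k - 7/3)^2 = k^2 - 14*k/3 + 49/9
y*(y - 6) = y^2 - 6*y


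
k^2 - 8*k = k*(k - 8)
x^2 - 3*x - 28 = (x - 7)*(x + 4)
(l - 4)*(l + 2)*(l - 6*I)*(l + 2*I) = l^4 - 2*l^3 - 4*I*l^3 + 4*l^2 + 8*I*l^2 - 24*l + 32*I*l - 96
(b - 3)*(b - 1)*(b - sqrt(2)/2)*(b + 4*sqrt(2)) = b^4 - 4*b^3 + 7*sqrt(2)*b^3/2 - 14*sqrt(2)*b^2 - b^2 + 21*sqrt(2)*b/2 + 16*b - 12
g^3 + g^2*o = g^2*(g + o)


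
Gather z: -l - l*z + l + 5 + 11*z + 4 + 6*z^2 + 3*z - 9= 6*z^2 + z*(14 - l)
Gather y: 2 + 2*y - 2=2*y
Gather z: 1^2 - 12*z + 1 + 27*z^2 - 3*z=27*z^2 - 15*z + 2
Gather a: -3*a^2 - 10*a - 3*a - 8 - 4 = -3*a^2 - 13*a - 12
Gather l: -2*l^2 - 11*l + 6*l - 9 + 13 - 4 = -2*l^2 - 5*l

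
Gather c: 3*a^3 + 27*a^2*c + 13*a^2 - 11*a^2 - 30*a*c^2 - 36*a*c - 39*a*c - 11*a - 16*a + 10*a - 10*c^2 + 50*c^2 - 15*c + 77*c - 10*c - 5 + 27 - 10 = 3*a^3 + 2*a^2 - 17*a + c^2*(40 - 30*a) + c*(27*a^2 - 75*a + 52) + 12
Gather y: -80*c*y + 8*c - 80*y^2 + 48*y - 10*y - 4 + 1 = 8*c - 80*y^2 + y*(38 - 80*c) - 3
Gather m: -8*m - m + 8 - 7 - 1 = -9*m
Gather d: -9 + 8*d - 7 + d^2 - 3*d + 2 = d^2 + 5*d - 14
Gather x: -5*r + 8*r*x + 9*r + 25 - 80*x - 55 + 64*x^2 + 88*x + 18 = 4*r + 64*x^2 + x*(8*r + 8) - 12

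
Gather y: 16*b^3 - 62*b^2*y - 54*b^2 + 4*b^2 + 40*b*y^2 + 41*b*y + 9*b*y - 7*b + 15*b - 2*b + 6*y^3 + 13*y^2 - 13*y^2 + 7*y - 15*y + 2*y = 16*b^3 - 50*b^2 + 40*b*y^2 + 6*b + 6*y^3 + y*(-62*b^2 + 50*b - 6)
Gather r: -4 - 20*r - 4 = -20*r - 8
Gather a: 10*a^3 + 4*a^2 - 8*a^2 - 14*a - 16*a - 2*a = 10*a^3 - 4*a^2 - 32*a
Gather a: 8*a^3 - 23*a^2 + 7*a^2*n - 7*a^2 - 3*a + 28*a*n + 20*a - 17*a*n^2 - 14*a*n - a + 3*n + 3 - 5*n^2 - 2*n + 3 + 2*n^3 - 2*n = 8*a^3 + a^2*(7*n - 30) + a*(-17*n^2 + 14*n + 16) + 2*n^3 - 5*n^2 - n + 6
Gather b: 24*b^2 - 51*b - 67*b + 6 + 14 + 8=24*b^2 - 118*b + 28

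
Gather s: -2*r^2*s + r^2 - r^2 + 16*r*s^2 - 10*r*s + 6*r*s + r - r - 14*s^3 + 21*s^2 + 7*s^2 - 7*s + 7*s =-14*s^3 + s^2*(16*r + 28) + s*(-2*r^2 - 4*r)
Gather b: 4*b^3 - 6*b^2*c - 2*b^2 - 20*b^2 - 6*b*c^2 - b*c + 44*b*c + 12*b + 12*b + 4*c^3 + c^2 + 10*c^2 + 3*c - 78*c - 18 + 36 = 4*b^3 + b^2*(-6*c - 22) + b*(-6*c^2 + 43*c + 24) + 4*c^3 + 11*c^2 - 75*c + 18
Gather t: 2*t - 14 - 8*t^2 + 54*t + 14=-8*t^2 + 56*t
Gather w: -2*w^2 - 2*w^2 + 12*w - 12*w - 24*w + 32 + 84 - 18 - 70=-4*w^2 - 24*w + 28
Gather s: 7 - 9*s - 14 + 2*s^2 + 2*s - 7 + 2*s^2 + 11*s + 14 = 4*s^2 + 4*s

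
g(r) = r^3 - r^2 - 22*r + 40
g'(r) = 3*r^2 - 2*r - 22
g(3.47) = -6.60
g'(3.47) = 7.18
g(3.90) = -1.69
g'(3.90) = 15.83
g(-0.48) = 50.22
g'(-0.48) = -20.35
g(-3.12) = 68.53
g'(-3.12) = 13.44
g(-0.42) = 48.99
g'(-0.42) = -20.63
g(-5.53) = -38.03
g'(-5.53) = 80.80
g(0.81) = 22.06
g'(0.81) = -21.65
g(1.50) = 8.12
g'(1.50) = -18.25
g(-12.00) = -1568.00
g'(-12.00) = 434.00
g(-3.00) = 70.00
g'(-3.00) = 11.00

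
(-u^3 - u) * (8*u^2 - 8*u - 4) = -8*u^5 + 8*u^4 - 4*u^3 + 8*u^2 + 4*u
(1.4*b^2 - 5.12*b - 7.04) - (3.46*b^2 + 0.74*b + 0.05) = -2.06*b^2 - 5.86*b - 7.09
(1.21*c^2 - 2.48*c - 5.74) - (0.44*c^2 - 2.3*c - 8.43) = 0.77*c^2 - 0.18*c + 2.69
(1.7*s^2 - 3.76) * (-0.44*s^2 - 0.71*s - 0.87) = -0.748*s^4 - 1.207*s^3 + 0.1754*s^2 + 2.6696*s + 3.2712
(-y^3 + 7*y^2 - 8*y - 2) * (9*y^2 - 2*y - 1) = -9*y^5 + 65*y^4 - 85*y^3 - 9*y^2 + 12*y + 2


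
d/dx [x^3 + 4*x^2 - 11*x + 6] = 3*x^2 + 8*x - 11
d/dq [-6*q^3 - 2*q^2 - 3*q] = -18*q^2 - 4*q - 3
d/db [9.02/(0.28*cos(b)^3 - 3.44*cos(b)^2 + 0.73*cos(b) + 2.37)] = (7.5768*cos(b)^2 - 62.0576*cos(b) + 6.5846)*sin(b)/(0.28*cos(b)^3 - 3.44*cos(b)^2 + 0.73*cos(b) + 2.37)^2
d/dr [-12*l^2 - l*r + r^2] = -l + 2*r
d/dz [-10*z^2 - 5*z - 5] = -20*z - 5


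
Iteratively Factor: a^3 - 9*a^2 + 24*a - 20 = (a - 2)*(a^2 - 7*a + 10) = (a - 5)*(a - 2)*(a - 2)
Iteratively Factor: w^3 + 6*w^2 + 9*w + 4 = (w + 4)*(w^2 + 2*w + 1) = (w + 1)*(w + 4)*(w + 1)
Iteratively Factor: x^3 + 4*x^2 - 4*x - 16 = (x - 2)*(x^2 + 6*x + 8) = (x - 2)*(x + 4)*(x + 2)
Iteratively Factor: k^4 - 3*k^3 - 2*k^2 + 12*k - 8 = (k - 1)*(k^3 - 2*k^2 - 4*k + 8) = (k - 2)*(k - 1)*(k^2 - 4) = (k - 2)^2*(k - 1)*(k + 2)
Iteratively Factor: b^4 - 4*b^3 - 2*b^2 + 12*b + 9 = (b + 1)*(b^3 - 5*b^2 + 3*b + 9) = (b + 1)^2*(b^2 - 6*b + 9) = (b - 3)*(b + 1)^2*(b - 3)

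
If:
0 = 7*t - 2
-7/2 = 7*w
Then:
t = 2/7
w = -1/2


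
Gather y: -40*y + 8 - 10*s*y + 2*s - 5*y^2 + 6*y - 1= 2*s - 5*y^2 + y*(-10*s - 34) + 7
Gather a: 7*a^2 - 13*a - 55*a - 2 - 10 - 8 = 7*a^2 - 68*a - 20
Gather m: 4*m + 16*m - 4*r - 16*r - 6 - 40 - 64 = 20*m - 20*r - 110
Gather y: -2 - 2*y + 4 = 2 - 2*y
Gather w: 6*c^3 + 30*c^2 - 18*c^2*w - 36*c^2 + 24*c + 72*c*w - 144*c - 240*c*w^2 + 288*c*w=6*c^3 - 6*c^2 - 240*c*w^2 - 120*c + w*(-18*c^2 + 360*c)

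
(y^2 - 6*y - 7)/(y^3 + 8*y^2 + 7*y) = (y - 7)/(y*(y + 7))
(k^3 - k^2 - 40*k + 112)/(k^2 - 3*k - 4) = (k^2 + 3*k - 28)/(k + 1)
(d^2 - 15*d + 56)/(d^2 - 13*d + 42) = (d - 8)/(d - 6)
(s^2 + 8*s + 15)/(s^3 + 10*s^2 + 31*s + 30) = 1/(s + 2)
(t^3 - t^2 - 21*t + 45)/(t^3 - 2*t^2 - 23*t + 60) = (t - 3)/(t - 4)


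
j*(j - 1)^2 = j^3 - 2*j^2 + j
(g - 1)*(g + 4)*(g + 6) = g^3 + 9*g^2 + 14*g - 24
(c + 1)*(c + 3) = c^2 + 4*c + 3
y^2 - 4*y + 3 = (y - 3)*(y - 1)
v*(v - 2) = v^2 - 2*v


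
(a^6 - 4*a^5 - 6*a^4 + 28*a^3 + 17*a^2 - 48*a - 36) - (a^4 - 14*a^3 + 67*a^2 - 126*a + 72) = a^6 - 4*a^5 - 7*a^4 + 42*a^3 - 50*a^2 + 78*a - 108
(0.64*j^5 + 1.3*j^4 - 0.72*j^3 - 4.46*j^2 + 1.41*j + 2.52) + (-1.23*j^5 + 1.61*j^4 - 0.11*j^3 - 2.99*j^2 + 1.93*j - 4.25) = -0.59*j^5 + 2.91*j^4 - 0.83*j^3 - 7.45*j^2 + 3.34*j - 1.73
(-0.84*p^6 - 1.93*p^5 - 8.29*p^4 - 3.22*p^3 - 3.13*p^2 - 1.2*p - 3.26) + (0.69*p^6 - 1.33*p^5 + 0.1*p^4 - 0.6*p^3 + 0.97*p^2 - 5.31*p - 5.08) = -0.15*p^6 - 3.26*p^5 - 8.19*p^4 - 3.82*p^3 - 2.16*p^2 - 6.51*p - 8.34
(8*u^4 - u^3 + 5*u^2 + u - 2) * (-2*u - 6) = -16*u^5 - 46*u^4 - 4*u^3 - 32*u^2 - 2*u + 12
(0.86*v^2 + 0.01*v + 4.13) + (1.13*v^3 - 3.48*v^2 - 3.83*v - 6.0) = 1.13*v^3 - 2.62*v^2 - 3.82*v - 1.87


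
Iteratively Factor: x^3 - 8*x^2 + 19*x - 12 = (x - 4)*(x^2 - 4*x + 3) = (x - 4)*(x - 1)*(x - 3)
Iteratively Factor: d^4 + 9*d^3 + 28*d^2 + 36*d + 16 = (d + 2)*(d^3 + 7*d^2 + 14*d + 8) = (d + 1)*(d + 2)*(d^2 + 6*d + 8) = (d + 1)*(d + 2)*(d + 4)*(d + 2)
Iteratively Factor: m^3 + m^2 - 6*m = (m)*(m^2 + m - 6) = m*(m + 3)*(m - 2)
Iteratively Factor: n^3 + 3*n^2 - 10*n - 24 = (n - 3)*(n^2 + 6*n + 8) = (n - 3)*(n + 2)*(n + 4)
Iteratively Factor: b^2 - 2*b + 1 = (b - 1)*(b - 1)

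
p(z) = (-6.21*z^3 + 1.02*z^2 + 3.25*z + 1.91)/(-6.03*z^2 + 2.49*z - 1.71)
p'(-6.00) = 1.04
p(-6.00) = -5.82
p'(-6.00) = 1.04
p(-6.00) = -5.82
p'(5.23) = 1.07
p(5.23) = 5.48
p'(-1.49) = 1.04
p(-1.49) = -1.06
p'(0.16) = -2.75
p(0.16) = -1.66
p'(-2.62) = 1.07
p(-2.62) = -2.26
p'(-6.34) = 1.04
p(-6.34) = -6.18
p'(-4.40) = 1.05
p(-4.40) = -4.14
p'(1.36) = 1.85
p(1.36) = 0.78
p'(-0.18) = -2.14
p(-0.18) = -0.59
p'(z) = (12.06*z - 2.49)*(-6.21*z^3 + 1.02*z^2 + 3.25*z + 1.91)/(-6.03*z^2 + 2.49*z - 1.71)^2 + (-18.63*z^2 + 2.04*z + 3.25)/(-6.03*z^2 + 2.49*z - 1.71) = (37.4463*z^4 - 30.9258*z^3 + 53.9946*z^2 + 19.5462*z - 10.3134)/(36.3609*z^4 - 30.0294*z^3 + 26.8227*z^2 - 8.5158*z + 2.9241)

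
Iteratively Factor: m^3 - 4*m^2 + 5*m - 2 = (m - 2)*(m^2 - 2*m + 1) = (m - 2)*(m - 1)*(m - 1)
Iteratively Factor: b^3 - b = (b)*(b^2 - 1) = b*(b - 1)*(b + 1)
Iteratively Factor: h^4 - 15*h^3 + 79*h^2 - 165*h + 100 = (h - 4)*(h^3 - 11*h^2 + 35*h - 25) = (h - 4)*(h - 1)*(h^2 - 10*h + 25) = (h - 5)*(h - 4)*(h - 1)*(h - 5)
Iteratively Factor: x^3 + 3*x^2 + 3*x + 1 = (x + 1)*(x^2 + 2*x + 1) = (x + 1)^2*(x + 1)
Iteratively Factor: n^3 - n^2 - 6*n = (n)*(n^2 - n - 6) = n*(n - 3)*(n + 2)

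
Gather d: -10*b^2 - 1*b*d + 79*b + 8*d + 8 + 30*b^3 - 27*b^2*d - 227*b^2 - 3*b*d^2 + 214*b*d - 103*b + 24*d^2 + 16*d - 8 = 30*b^3 - 237*b^2 - 24*b + d^2*(24 - 3*b) + d*(-27*b^2 + 213*b + 24)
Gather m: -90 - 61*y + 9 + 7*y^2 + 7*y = 7*y^2 - 54*y - 81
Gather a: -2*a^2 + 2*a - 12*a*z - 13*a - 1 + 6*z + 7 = -2*a^2 + a*(-12*z - 11) + 6*z + 6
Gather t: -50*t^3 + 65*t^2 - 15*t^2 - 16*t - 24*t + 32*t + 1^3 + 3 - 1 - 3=-50*t^3 + 50*t^2 - 8*t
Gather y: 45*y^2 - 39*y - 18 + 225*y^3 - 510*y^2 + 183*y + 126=225*y^3 - 465*y^2 + 144*y + 108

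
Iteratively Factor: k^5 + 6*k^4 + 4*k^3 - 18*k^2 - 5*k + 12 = (k + 4)*(k^4 + 2*k^3 - 4*k^2 - 2*k + 3) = (k + 3)*(k + 4)*(k^3 - k^2 - k + 1) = (k - 1)*(k + 3)*(k + 4)*(k^2 - 1) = (k - 1)*(k + 1)*(k + 3)*(k + 4)*(k - 1)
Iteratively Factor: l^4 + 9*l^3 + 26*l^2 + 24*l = (l + 3)*(l^3 + 6*l^2 + 8*l) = (l + 3)*(l + 4)*(l^2 + 2*l) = (l + 2)*(l + 3)*(l + 4)*(l)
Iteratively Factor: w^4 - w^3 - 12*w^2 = (w + 3)*(w^3 - 4*w^2) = w*(w + 3)*(w^2 - 4*w) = w^2*(w + 3)*(w - 4)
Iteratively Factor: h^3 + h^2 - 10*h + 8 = (h + 4)*(h^2 - 3*h + 2) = (h - 1)*(h + 4)*(h - 2)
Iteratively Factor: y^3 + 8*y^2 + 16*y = (y + 4)*(y^2 + 4*y) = (y + 4)^2*(y)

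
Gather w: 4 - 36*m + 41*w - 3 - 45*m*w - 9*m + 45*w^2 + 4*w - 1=-45*m + 45*w^2 + w*(45 - 45*m)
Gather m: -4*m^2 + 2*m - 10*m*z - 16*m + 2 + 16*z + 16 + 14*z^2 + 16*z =-4*m^2 + m*(-10*z - 14) + 14*z^2 + 32*z + 18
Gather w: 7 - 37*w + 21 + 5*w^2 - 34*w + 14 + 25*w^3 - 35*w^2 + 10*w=25*w^3 - 30*w^2 - 61*w + 42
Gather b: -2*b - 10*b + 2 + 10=12 - 12*b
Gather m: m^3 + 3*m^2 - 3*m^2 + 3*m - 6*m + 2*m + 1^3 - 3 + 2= m^3 - m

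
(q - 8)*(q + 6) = q^2 - 2*q - 48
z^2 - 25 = (z - 5)*(z + 5)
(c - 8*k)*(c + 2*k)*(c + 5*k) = c^3 - c^2*k - 46*c*k^2 - 80*k^3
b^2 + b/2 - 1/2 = (b - 1/2)*(b + 1)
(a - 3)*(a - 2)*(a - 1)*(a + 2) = a^4 - 4*a^3 - a^2 + 16*a - 12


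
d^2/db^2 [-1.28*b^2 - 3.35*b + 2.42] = -2.56000000000000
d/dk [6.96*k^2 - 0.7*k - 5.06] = 13.92*k - 0.7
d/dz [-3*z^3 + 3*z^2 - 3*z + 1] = -9*z^2 + 6*z - 3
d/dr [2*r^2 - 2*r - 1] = 4*r - 2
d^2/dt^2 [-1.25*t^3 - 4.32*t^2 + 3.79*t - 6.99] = -7.5*t - 8.64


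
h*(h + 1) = h^2 + h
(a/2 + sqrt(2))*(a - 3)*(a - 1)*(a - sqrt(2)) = a^4/2 - 2*a^3 + sqrt(2)*a^3/2 - 2*sqrt(2)*a^2 - a^2/2 + 3*sqrt(2)*a/2 + 8*a - 6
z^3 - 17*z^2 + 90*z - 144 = (z - 8)*(z - 6)*(z - 3)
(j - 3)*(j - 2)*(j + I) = j^3 - 5*j^2 + I*j^2 + 6*j - 5*I*j + 6*I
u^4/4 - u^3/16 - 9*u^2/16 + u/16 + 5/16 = (u/4 + 1/4)*(u - 5/4)*(u - 1)*(u + 1)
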